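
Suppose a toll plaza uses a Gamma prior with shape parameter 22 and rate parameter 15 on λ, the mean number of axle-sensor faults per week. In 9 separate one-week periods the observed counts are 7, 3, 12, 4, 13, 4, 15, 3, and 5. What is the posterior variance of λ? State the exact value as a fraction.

Total count: 7 + 3 + 12 + 4 + 13 + 4 + 15 + 3 + 5 = 66.
Total exposure: 9 weeks.
Posterior: α' = 22 + 66 = 88, β' = 15 + 9 = 24.
Posterior variance = α'/β'² = 88/576 = 11/72.

11/72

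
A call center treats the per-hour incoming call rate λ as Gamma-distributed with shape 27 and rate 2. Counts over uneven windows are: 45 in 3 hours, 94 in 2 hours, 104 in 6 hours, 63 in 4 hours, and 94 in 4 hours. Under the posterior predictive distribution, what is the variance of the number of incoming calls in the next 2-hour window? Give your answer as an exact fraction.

Total count: 45 + 94 + 104 + 63 + 94 = 400.
Total exposure: 3 + 2 + 6 + 4 + 4 = 19 hours.
By Gamma–Poisson conjugacy, the posterior is Gamma(α + Σx, β + Σt) = Gamma(27 + 400, 2 + 19) = Gamma(427, 21).
The posterior predictive for a window of length T is Negative Binomial with variance T·α'·(β'+T)/β'² = 2·427·23/441 = 2806/63.

2806/63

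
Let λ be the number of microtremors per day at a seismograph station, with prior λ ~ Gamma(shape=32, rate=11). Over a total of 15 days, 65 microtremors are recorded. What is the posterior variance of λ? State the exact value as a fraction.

Total count 65 over total exposure 15 days.
By Gamma–Poisson conjugacy, the posterior is Gamma(α + Σx, β + Σt) = Gamma(32 + 65, 11 + 15) = Gamma(97, 26).
Posterior variance = α'/β'² = 97/676.

97/676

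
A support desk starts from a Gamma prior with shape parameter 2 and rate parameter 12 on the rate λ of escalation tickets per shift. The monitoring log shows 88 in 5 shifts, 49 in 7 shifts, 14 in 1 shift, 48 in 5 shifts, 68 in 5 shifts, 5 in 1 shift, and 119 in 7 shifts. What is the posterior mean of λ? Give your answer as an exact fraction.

393/43

Total count: 88 + 49 + 14 + 48 + 68 + 5 + 119 = 391.
Total exposure: 5 + 7 + 1 + 5 + 5 + 1 + 7 = 31 shifts.
The Gamma prior is conjugate for the Poisson rate, so λ | data ~ Gamma(2+391, 12+31) = Gamma(393, 43).
Posterior mean = α'/β' = 393/43.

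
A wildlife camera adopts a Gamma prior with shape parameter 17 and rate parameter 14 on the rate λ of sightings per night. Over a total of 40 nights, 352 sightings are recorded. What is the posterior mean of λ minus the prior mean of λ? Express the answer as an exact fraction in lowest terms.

Total count 352 over total exposure 40 nights.
By Gamma–Poisson conjugacy, the posterior is Gamma(α + Σx, β + Σt) = Gamma(17 + 352, 14 + 40) = Gamma(369, 54).
Posterior mean = 369/54 = 41/6; prior mean = 17/14 = 17/14. Difference = 41/6 − 17/14 = 118/21.

118/21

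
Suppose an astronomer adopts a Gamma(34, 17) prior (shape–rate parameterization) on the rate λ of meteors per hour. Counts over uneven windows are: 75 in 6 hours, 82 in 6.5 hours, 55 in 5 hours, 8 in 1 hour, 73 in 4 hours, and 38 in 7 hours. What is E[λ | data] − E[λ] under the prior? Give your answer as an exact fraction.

Total count: 75 + 82 + 55 + 8 + 73 + 38 = 331.
Total exposure: 6 + 6.5 + 5 + 1 + 4 + 7 = 29.5 hours.
The Gamma prior is conjugate for the Poisson rate, so λ | data ~ Gamma(34+331, 17+29.5) = Gamma(365, 93/2).
Posterior mean = 365/(93/2) = 730/93; prior mean = 34/17 = 2. Difference = 730/93 − 2 = 544/93.

544/93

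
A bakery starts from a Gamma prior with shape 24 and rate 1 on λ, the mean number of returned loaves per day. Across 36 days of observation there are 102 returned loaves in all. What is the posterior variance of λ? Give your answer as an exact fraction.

Total count 102 over total exposure 36 days.
By Gamma–Poisson conjugacy, the posterior is Gamma(α + Σx, β + Σt) = Gamma(24 + 102, 1 + 36) = Gamma(126, 37).
Posterior variance = α'/β'² = 126/1369.

126/1369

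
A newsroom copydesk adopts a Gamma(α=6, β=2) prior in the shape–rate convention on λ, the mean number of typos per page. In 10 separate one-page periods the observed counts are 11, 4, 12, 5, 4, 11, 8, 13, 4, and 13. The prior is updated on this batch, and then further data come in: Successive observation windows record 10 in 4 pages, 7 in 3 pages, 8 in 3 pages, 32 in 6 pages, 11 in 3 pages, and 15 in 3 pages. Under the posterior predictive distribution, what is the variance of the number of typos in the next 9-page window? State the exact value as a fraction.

Total count: 11 + 4 + 12 + 5 + 4 + 11 + 8 + 13 + 4 + 13 = 85.
Total exposure: 10 pages.
After the first batch: Gamma(6 + 85, 2 + 10) = Gamma(91, 12).
Total count: 10 + 7 + 8 + 32 + 11 + 15 = 83.
Total exposure: 4 + 3 + 3 + 6 + 3 + 3 = 22 pages.
After the second batch: Gamma(91 + 83, 12 + 22) = Gamma(174, 34).
The posterior predictive for a window of length T is Negative Binomial with variance T·α'·(β'+T)/β'² = 9·174·43/1156 = 33669/578.

33669/578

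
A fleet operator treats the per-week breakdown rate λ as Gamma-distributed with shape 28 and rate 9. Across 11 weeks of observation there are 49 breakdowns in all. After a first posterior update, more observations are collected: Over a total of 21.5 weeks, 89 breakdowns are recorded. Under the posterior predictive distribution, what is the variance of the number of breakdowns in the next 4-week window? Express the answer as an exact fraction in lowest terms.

1456/83

Total count 49 over total exposure 11 weeks.
After the first batch: Gamma(28 + 49, 9 + 11) = Gamma(77, 20).
Total count 89 over total exposure 21.5 weeks.
After the second batch: Gamma(77 + 89, 20 + 21.5) = Gamma(166, 83/2).
The posterior predictive for a window of length T is Negative Binomial with variance T·α'·(β'+T)/β'² = 4·166·(91/2)/(6889/4) = 1456/83.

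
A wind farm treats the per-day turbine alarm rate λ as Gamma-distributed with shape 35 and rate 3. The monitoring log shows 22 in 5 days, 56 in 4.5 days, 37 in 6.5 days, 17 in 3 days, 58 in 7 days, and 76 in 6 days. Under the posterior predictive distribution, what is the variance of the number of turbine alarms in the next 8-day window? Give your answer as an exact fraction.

Total count: 22 + 56 + 37 + 17 + 58 + 76 = 266.
Total exposure: 5 + 4.5 + 6.5 + 3 + 7 + 6 = 32 days.
Posterior: α' = 35 + 266 = 301, β' = 3 + 32 = 35.
The posterior predictive for a window of length T is Negative Binomial with variance T·α'·(β'+T)/β'² = 8·301·43/1225 = 14792/175.

14792/175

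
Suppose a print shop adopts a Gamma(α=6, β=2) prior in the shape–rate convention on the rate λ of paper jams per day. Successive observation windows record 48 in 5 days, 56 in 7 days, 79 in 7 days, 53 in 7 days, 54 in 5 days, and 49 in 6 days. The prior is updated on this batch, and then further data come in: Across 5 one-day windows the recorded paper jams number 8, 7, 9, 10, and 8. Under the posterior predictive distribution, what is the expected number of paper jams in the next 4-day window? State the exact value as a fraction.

387/11

Total count: 48 + 56 + 79 + 53 + 54 + 49 = 339.
Total exposure: 5 + 7 + 7 + 7 + 5 + 6 = 37 days.
After the first batch: Gamma(6 + 339, 2 + 37) = Gamma(345, 39).
Total count: 8 + 7 + 9 + 10 + 8 = 42.
Total exposure: 5 days.
After the second batch: Gamma(345 + 42, 39 + 5) = Gamma(387, 44).
Predictive mean over a 4-day window = T·E[λ|data] = 4·387/44 = 387/11.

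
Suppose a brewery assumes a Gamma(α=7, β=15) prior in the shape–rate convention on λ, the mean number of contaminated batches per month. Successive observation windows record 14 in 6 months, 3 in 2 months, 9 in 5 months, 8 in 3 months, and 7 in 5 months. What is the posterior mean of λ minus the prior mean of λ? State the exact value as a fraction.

13/15

Total count: 14 + 3 + 9 + 8 + 7 = 41.
Total exposure: 6 + 2 + 5 + 3 + 5 = 21 months.
Conjugate update: add total count to the shape and total exposure to the rate, giving Gamma(48, 36).
Posterior mean = 48/36 = 4/3; prior mean = 7/15 = 7/15. Difference = 4/3 − 7/15 = 13/15.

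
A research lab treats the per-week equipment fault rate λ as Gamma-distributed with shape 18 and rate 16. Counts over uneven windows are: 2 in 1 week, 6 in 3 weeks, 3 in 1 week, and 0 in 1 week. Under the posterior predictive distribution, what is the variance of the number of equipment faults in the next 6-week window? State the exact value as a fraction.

1218/121

Total count: 2 + 6 + 3 + 0 = 11.
Total exposure: 1 + 3 + 1 + 1 = 6 weeks.
The Gamma prior is conjugate for the Poisson rate, so λ | data ~ Gamma(18+11, 16+6) = Gamma(29, 22).
The posterior predictive for a window of length T is Negative Binomial with variance T·α'·(β'+T)/β'² = 6·29·28/484 = 1218/121.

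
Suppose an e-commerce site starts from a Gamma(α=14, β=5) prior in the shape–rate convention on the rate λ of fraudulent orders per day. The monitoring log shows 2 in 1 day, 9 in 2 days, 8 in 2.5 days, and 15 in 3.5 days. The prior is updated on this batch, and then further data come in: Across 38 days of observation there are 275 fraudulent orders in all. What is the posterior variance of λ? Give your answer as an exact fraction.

Total count: 2 + 9 + 8 + 15 = 34.
Total exposure: 1 + 2 + 2.5 + 3.5 = 9 days.
After the first batch: Gamma(14 + 34, 5 + 9) = Gamma(48, 14).
Total count 275 over total exposure 38 days.
After the second batch: Gamma(48 + 275, 14 + 38) = Gamma(323, 52).
Posterior variance = α'/β'² = 323/2704.

323/2704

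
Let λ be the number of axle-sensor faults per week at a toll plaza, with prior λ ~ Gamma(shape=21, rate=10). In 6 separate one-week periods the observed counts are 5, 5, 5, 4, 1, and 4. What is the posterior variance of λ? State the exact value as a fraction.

45/256

Total count: 5 + 5 + 5 + 4 + 1 + 4 = 24.
Total exposure: 6 weeks.
Gamma(α, β) with Poisson data over total exposure Σt gives posterior Gamma(α+Σx, β+Σt) = Gamma(45, 16).
Posterior variance = α'/β'² = 45/256.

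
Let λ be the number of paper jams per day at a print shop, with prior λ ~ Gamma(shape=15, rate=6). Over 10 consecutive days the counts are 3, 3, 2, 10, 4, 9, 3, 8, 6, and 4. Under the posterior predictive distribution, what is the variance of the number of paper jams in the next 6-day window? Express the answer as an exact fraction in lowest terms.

2211/64

Total count: 3 + 3 + 2 + 10 + 4 + 9 + 3 + 8 + 6 + 4 = 52.
Total exposure: 10 days.
Gamma(α, β) with Poisson data over total exposure Σt gives posterior Gamma(α+Σx, β+Σt) = Gamma(67, 16).
The posterior predictive for a window of length T is Negative Binomial with variance T·α'·(β'+T)/β'² = 6·67·22/256 = 2211/64.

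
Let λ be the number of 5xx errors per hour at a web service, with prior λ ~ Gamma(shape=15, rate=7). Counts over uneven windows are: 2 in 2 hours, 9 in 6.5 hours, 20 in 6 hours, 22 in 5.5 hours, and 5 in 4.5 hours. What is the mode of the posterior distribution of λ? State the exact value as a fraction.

16/7

Total count: 2 + 9 + 20 + 22 + 5 = 58.
Total exposure: 2 + 6.5 + 6 + 5.5 + 4.5 = 24.5 hours.
The Gamma prior is conjugate for the Poisson rate, so λ | data ~ Gamma(15+58, 7+24.5) = Gamma(73, 63/2).
Posterior mode = (α'−1)/β' = 72/(63/2) = 16/7.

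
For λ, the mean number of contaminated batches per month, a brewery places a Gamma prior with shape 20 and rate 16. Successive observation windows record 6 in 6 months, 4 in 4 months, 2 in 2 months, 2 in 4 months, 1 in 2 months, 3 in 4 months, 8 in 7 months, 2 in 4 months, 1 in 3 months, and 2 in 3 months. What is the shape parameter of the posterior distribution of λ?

51

Total count: 6 + 4 + 2 + 2 + 1 + 3 + 8 + 2 + 1 + 2 = 31.
Total exposure: 6 + 4 + 2 + 4 + 2 + 4 + 7 + 4 + 3 + 3 = 39 months.
By Gamma–Poisson conjugacy, the posterior is Gamma(α + Σx, β + Σt) = Gamma(20 + 31, 16 + 39) = Gamma(51, 55).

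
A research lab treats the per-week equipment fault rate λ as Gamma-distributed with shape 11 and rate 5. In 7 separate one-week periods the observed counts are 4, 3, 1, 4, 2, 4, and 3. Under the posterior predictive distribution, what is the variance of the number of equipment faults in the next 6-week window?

Total count: 4 + 3 + 1 + 4 + 2 + 4 + 3 = 21.
Total exposure: 7 weeks.
Posterior: α' = 11 + 21 = 32, β' = 5 + 7 = 12.
The posterior predictive for a window of length T is Negative Binomial with variance T·α'·(β'+T)/β'² = 6·32·18/144 = 24.

24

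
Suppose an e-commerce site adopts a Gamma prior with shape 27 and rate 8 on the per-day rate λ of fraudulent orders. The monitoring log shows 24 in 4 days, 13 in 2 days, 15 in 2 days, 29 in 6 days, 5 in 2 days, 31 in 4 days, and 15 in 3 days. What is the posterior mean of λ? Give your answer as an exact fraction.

159/31

Total count: 24 + 13 + 15 + 29 + 5 + 31 + 15 = 132.
Total exposure: 4 + 2 + 2 + 6 + 2 + 4 + 3 = 23 days.
Conjugate update: add total count to the shape and total exposure to the rate, giving Gamma(159, 31).
Posterior mean = α'/β' = 159/31.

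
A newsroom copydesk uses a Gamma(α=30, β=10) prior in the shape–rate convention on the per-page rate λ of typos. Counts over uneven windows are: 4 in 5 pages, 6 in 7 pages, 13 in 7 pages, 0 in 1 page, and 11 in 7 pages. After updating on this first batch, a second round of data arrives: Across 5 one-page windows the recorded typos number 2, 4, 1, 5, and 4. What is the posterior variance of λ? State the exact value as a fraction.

Total count: 4 + 6 + 13 + 0 + 11 = 34.
Total exposure: 5 + 7 + 7 + 1 + 7 = 27 pages.
After the first batch: Gamma(30 + 34, 10 + 27) = Gamma(64, 37).
Total count: 2 + 4 + 1 + 5 + 4 = 16.
Total exposure: 5 pages.
After the second batch: Gamma(64 + 16, 37 + 5) = Gamma(80, 42).
Posterior variance = α'/β'² = 80/1764 = 20/441.

20/441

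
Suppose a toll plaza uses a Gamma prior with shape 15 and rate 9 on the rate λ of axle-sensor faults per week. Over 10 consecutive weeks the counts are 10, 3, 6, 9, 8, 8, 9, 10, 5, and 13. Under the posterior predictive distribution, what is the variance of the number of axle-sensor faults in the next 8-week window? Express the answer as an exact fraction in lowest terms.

20736/361

Total count: 10 + 3 + 6 + 9 + 8 + 8 + 9 + 10 + 5 + 13 = 81.
Total exposure: 10 weeks.
By Gamma–Poisson conjugacy, the posterior is Gamma(α + Σx, β + Σt) = Gamma(15 + 81, 9 + 10) = Gamma(96, 19).
The posterior predictive for a window of length T is Negative Binomial with variance T·α'·(β'+T)/β'² = 8·96·27/361 = 20736/361.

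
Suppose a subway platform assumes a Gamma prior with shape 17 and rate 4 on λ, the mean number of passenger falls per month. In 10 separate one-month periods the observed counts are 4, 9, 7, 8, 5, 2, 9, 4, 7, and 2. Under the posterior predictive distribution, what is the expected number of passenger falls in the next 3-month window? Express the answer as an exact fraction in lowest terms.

111/7

Total count: 4 + 9 + 7 + 8 + 5 + 2 + 9 + 4 + 7 + 2 = 57.
Total exposure: 10 months.
The Gamma prior is conjugate for the Poisson rate, so λ | data ~ Gamma(17+57, 4+10) = Gamma(74, 14).
Predictive mean over a 3-month window = T·E[λ|data] = 3·74/14 = 111/7.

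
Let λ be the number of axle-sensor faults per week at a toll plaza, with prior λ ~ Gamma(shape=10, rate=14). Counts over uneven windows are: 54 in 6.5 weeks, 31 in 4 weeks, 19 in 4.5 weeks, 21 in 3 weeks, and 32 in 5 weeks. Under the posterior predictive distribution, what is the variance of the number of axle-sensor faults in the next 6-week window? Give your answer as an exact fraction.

Total count: 54 + 31 + 19 + 21 + 32 = 157.
Total exposure: 6.5 + 4 + 4.5 + 3 + 5 = 23 weeks.
Posterior: α' = 10 + 157 = 167, β' = 14 + 23 = 37.
The posterior predictive for a window of length T is Negative Binomial with variance T·α'·(β'+T)/β'² = 6·167·43/1369 = 43086/1369.

43086/1369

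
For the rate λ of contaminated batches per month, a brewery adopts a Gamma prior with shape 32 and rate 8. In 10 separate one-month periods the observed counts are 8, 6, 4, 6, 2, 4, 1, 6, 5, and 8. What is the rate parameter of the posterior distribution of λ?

18

Total count: 8 + 6 + 4 + 6 + 2 + 4 + 1 + 6 + 5 + 8 = 50.
Total exposure: 10 months.
The Gamma prior is conjugate for the Poisson rate, so λ | data ~ Gamma(32+50, 8+10) = Gamma(82, 18).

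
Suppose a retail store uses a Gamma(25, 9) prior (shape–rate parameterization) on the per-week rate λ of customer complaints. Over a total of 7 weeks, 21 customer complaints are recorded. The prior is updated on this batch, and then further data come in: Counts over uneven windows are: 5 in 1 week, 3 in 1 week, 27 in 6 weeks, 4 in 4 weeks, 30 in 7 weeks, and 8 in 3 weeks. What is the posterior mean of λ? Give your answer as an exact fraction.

Total count 21 over total exposure 7 weeks.
After the first batch: Gamma(25 + 21, 9 + 7) = Gamma(46, 16).
Total count: 5 + 3 + 27 + 4 + 30 + 8 = 77.
Total exposure: 1 + 1 + 6 + 4 + 7 + 3 = 22 weeks.
After the second batch: Gamma(46 + 77, 16 + 22) = Gamma(123, 38).
Posterior mean = α'/β' = 123/38.

123/38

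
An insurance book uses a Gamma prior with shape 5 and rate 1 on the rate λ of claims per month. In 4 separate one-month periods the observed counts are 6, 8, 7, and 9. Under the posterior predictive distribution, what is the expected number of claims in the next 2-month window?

Total count: 6 + 8 + 7 + 9 = 30.
Total exposure: 4 months.
The Gamma prior is conjugate for the Poisson rate, so λ | data ~ Gamma(5+30, 1+4) = Gamma(35, 5).
Predictive mean over a 2-month window = T·E[λ|data] = 2·35/5 = 14.

14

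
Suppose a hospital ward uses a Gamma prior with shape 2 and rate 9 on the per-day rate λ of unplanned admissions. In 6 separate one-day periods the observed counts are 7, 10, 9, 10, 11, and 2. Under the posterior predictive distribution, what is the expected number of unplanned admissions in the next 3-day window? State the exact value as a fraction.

Total count: 7 + 10 + 9 + 10 + 11 + 2 = 49.
Total exposure: 6 days.
The Gamma prior is conjugate for the Poisson rate, so λ | data ~ Gamma(2+49, 9+6) = Gamma(51, 15).
Predictive mean over a 3-day window = T·E[λ|data] = 3·51/15 = 51/5.

51/5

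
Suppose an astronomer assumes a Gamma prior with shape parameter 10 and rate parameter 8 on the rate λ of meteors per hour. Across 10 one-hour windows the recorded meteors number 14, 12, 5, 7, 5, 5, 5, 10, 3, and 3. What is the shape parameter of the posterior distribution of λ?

79

Total count: 14 + 12 + 5 + 7 + 5 + 5 + 5 + 10 + 3 + 3 = 69.
Total exposure: 10 hours.
Posterior: α' = 10 + 69 = 79, β' = 8 + 10 = 18.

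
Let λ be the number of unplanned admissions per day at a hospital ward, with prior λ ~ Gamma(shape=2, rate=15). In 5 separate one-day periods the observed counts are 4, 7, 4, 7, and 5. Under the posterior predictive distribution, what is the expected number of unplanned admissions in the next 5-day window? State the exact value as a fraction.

Total count: 4 + 7 + 4 + 7 + 5 = 27.
Total exposure: 5 days.
Posterior: α' = 2 + 27 = 29, β' = 15 + 5 = 20.
Predictive mean over a 5-day window = T·E[λ|data] = 5·29/20 = 29/4.

29/4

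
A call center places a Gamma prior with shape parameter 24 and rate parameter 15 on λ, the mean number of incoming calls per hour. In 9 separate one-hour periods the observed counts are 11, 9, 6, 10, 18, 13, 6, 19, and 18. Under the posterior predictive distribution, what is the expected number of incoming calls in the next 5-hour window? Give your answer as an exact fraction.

335/12

Total count: 11 + 9 + 6 + 10 + 18 + 13 + 6 + 19 + 18 = 110.
Total exposure: 9 hours.
Conjugate update: add total count to the shape and total exposure to the rate, giving Gamma(134, 24).
Predictive mean over a 5-hour window = T·E[λ|data] = 5·134/24 = 335/12.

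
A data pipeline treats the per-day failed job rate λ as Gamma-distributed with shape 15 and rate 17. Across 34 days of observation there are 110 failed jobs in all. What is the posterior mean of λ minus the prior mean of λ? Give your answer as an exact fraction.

80/51

Total count 110 over total exposure 34 days.
The Gamma prior is conjugate for the Poisson rate, so λ | data ~ Gamma(15+110, 17+34) = Gamma(125, 51).
Posterior mean = 125/51 = 125/51; prior mean = 15/17 = 15/17. Difference = 125/51 − 15/17 = 80/51.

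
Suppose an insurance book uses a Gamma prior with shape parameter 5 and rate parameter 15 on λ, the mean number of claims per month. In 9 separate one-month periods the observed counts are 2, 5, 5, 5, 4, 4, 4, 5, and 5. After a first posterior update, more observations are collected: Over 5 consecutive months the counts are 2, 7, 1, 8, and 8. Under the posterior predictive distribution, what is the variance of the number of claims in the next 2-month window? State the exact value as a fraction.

Total count: 2 + 5 + 5 + 5 + 4 + 4 + 4 + 5 + 5 = 39.
Total exposure: 9 months.
After the first batch: Gamma(5 + 39, 15 + 9) = Gamma(44, 24).
Total count: 2 + 7 + 1 + 8 + 8 = 26.
Total exposure: 5 months.
After the second batch: Gamma(44 + 26, 24 + 5) = Gamma(70, 29).
The posterior predictive for a window of length T is Negative Binomial with variance T·α'·(β'+T)/β'² = 2·70·31/841 = 4340/841.

4340/841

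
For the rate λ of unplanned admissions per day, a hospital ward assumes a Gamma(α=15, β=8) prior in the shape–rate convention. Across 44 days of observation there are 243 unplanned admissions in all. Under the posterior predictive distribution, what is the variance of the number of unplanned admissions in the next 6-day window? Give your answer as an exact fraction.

Total count 243 over total exposure 44 days.
Gamma(α, β) with Poisson data over total exposure Σt gives posterior Gamma(α+Σx, β+Σt) = Gamma(258, 52).
The posterior predictive for a window of length T is Negative Binomial with variance T·α'·(β'+T)/β'² = 6·258·58/2704 = 11223/338.

11223/338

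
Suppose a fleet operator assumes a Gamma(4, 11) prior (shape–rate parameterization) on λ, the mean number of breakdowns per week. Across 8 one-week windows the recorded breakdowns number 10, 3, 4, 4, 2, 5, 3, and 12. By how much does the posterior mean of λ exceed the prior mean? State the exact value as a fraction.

Total count: 10 + 3 + 4 + 4 + 2 + 5 + 3 + 12 = 43.
Total exposure: 8 weeks.
The Gamma prior is conjugate for the Poisson rate, so λ | data ~ Gamma(4+43, 11+8) = Gamma(47, 19).
Posterior mean = 47/19 = 47/19; prior mean = 4/11 = 4/11. Difference = 47/19 − 4/11 = 441/209.

441/209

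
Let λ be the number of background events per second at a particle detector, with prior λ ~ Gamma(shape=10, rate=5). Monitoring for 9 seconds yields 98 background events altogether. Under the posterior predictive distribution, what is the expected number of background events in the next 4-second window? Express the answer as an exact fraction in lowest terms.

Total count 98 over total exposure 9 seconds.
The Gamma prior is conjugate for the Poisson rate, so λ | data ~ Gamma(10+98, 5+9) = Gamma(108, 14).
Predictive mean over a 4-second window = T·E[λ|data] = 4·108/14 = 216/7.

216/7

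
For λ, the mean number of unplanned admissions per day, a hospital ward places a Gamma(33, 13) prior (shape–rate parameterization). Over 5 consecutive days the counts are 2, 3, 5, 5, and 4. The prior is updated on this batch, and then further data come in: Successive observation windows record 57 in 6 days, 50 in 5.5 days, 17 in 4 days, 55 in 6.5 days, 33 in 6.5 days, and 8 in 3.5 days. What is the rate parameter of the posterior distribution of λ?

Total count: 2 + 3 + 5 + 5 + 4 = 19.
Total exposure: 5 days.
After the first batch: Gamma(33 + 19, 13 + 5) = Gamma(52, 18).
Total count: 57 + 50 + 17 + 55 + 33 + 8 = 220.
Total exposure: 6 + 5.5 + 4 + 6.5 + 6.5 + 3.5 = 32 days.
After the second batch: Gamma(52 + 220, 18 + 32) = Gamma(272, 50).

50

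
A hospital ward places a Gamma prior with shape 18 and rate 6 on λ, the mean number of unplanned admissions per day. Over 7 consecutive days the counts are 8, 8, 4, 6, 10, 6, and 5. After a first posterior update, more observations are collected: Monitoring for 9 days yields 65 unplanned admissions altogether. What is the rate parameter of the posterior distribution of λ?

Total count: 8 + 8 + 4 + 6 + 10 + 6 + 5 = 47.
Total exposure: 7 days.
After the first batch: Gamma(18 + 47, 6 + 7) = Gamma(65, 13).
Total count 65 over total exposure 9 days.
After the second batch: Gamma(65 + 65, 13 + 9) = Gamma(130, 22).

22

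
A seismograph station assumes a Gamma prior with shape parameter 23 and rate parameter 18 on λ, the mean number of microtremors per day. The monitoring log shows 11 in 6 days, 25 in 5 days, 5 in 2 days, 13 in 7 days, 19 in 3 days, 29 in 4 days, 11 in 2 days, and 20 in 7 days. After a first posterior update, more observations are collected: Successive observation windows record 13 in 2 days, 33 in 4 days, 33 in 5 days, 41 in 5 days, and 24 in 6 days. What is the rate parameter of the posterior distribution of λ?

Total count: 11 + 25 + 5 + 13 + 19 + 29 + 11 + 20 = 133.
Total exposure: 6 + 5 + 2 + 7 + 3 + 4 + 2 + 7 = 36 days.
After the first batch: Gamma(23 + 133, 18 + 36) = Gamma(156, 54).
Total count: 13 + 33 + 33 + 41 + 24 = 144.
Total exposure: 2 + 4 + 5 + 5 + 6 = 22 days.
After the second batch: Gamma(156 + 144, 54 + 22) = Gamma(300, 76).

76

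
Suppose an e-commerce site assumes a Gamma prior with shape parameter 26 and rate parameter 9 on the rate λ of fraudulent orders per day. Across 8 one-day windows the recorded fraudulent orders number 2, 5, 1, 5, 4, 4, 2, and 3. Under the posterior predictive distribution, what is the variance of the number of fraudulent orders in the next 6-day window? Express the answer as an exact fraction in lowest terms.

Total count: 2 + 5 + 1 + 5 + 4 + 4 + 2 + 3 = 26.
Total exposure: 8 days.
By Gamma–Poisson conjugacy, the posterior is Gamma(α + Σx, β + Σt) = Gamma(26 + 26, 9 + 8) = Gamma(52, 17).
The posterior predictive for a window of length T is Negative Binomial with variance T·α'·(β'+T)/β'² = 6·52·23/289 = 7176/289.

7176/289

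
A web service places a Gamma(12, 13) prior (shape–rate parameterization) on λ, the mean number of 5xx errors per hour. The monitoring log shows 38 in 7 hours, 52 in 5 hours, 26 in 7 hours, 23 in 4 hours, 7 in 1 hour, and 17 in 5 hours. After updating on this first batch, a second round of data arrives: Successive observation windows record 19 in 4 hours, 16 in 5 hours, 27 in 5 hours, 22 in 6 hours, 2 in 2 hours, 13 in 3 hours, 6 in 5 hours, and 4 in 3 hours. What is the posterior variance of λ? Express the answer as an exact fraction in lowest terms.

Total count: 38 + 52 + 26 + 23 + 7 + 17 = 163.
Total exposure: 7 + 5 + 7 + 4 + 1 + 5 = 29 hours.
After the first batch: Gamma(12 + 163, 13 + 29) = Gamma(175, 42).
Total count: 19 + 16 + 27 + 22 + 2 + 13 + 6 + 4 = 109.
Total exposure: 4 + 5 + 5 + 6 + 2 + 3 + 5 + 3 = 33 hours.
After the second batch: Gamma(175 + 109, 42 + 33) = Gamma(284, 75).
Posterior variance = α'/β'² = 284/5625.

284/5625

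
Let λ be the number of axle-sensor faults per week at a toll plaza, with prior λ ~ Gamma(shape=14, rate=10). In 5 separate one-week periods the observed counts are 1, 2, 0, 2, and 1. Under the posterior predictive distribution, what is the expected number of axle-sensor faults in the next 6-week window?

Total count: 1 + 2 + 0 + 2 + 1 = 6.
Total exposure: 5 weeks.
The Gamma prior is conjugate for the Poisson rate, so λ | data ~ Gamma(14+6, 10+5) = Gamma(20, 15).
Predictive mean over a 6-week window = T·E[λ|data] = 6·20/15 = 8.

8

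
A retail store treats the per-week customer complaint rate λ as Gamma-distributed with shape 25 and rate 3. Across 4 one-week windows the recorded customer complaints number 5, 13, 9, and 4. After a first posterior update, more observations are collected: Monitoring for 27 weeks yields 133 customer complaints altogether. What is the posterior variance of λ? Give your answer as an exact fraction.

189/1156

Total count: 5 + 13 + 9 + 4 = 31.
Total exposure: 4 weeks.
After the first batch: Gamma(25 + 31, 3 + 4) = Gamma(56, 7).
Total count 133 over total exposure 27 weeks.
After the second batch: Gamma(56 + 133, 7 + 27) = Gamma(189, 34).
Posterior variance = α'/β'² = 189/1156.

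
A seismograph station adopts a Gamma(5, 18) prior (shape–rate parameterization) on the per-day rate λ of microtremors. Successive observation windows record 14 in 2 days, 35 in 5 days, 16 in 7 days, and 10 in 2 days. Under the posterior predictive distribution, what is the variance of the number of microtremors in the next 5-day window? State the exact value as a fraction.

3900/289

Total count: 14 + 35 + 16 + 10 = 75.
Total exposure: 2 + 5 + 7 + 2 = 16 days.
By Gamma–Poisson conjugacy, the posterior is Gamma(α + Σx, β + Σt) = Gamma(5 + 75, 18 + 16) = Gamma(80, 34).
The posterior predictive for a window of length T is Negative Binomial with variance T·α'·(β'+T)/β'² = 5·80·39/1156 = 3900/289.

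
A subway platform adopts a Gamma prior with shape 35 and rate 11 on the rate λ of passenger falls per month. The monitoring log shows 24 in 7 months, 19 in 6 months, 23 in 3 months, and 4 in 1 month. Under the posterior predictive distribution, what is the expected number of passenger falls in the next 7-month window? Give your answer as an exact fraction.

105/4

Total count: 24 + 19 + 23 + 4 = 70.
Total exposure: 7 + 6 + 3 + 1 = 17 months.
Posterior: α' = 35 + 70 = 105, β' = 11 + 17 = 28.
Predictive mean over a 7-month window = T·E[λ|data] = 7·105/28 = 105/4.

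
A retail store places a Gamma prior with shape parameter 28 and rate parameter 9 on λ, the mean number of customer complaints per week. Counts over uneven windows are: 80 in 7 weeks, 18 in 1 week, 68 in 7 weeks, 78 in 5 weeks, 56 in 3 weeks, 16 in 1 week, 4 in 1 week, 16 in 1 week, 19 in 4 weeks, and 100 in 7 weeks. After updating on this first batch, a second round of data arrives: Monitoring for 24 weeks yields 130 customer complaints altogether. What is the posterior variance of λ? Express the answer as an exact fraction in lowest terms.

Total count: 80 + 18 + 68 + 78 + 56 + 16 + 4 + 16 + 19 + 100 = 455.
Total exposure: 7 + 1 + 7 + 5 + 3 + 1 + 1 + 1 + 4 + 7 = 37 weeks.
After the first batch: Gamma(28 + 455, 9 + 37) = Gamma(483, 46).
Total count 130 over total exposure 24 weeks.
After the second batch: Gamma(483 + 130, 46 + 24) = Gamma(613, 70).
Posterior variance = α'/β'² = 613/4900.

613/4900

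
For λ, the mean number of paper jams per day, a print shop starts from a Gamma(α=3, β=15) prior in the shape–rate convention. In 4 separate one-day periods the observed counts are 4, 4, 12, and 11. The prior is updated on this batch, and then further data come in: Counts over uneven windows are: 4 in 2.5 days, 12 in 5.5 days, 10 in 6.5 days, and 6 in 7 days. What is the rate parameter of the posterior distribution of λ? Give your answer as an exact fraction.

Total count: 4 + 4 + 12 + 11 = 31.
Total exposure: 4 days.
After the first batch: Gamma(3 + 31, 15 + 4) = Gamma(34, 19).
Total count: 4 + 12 + 10 + 6 = 32.
Total exposure: 2.5 + 5.5 + 6.5 + 7 = 21.5 days.
After the second batch: Gamma(34 + 32, 19 + 21.5) = Gamma(66, 81/2).

81/2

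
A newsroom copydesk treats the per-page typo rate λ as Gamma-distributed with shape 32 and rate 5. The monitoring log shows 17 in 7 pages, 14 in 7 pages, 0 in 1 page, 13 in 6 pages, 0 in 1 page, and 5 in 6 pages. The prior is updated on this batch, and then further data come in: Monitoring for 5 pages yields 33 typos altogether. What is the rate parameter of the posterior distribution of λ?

Total count: 17 + 14 + 0 + 13 + 0 + 5 = 49.
Total exposure: 7 + 7 + 1 + 6 + 1 + 6 = 28 pages.
After the first batch: Gamma(32 + 49, 5 + 28) = Gamma(81, 33).
Total count 33 over total exposure 5 pages.
After the second batch: Gamma(81 + 33, 33 + 5) = Gamma(114, 38).

38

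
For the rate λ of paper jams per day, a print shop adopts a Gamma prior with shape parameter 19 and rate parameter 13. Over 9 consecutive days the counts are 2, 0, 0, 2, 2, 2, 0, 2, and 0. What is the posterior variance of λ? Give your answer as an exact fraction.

Total count: 2 + 0 + 0 + 2 + 2 + 2 + 0 + 2 + 0 = 10.
Total exposure: 9 days.
Gamma(α, β) with Poisson data over total exposure Σt gives posterior Gamma(α+Σx, β+Σt) = Gamma(29, 22).
Posterior variance = α'/β'² = 29/484.

29/484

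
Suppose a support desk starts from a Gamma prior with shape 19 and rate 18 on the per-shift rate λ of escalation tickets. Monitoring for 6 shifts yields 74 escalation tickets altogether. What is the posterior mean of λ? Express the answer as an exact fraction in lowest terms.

31/8

Total count 74 over total exposure 6 shifts.
Gamma(α, β) with Poisson data over total exposure Σt gives posterior Gamma(α+Σx, β+Σt) = Gamma(93, 24).
Posterior mean = α'/β' = 93/24 = 31/8.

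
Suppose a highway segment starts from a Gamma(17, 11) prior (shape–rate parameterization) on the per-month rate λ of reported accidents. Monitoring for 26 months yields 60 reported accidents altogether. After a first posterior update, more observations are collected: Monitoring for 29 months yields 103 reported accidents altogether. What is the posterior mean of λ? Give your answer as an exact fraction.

Total count 60 over total exposure 26 months.
After the first batch: Gamma(17 + 60, 11 + 26) = Gamma(77, 37).
Total count 103 over total exposure 29 months.
After the second batch: Gamma(77 + 103, 37 + 29) = Gamma(180, 66).
Posterior mean = α'/β' = 180/66 = 30/11.

30/11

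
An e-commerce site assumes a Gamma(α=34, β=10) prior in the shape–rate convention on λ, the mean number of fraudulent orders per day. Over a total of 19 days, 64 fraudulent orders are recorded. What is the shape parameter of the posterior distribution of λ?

Total count 64 over total exposure 19 days.
By Gamma–Poisson conjugacy, the posterior is Gamma(α + Σx, β + Σt) = Gamma(34 + 64, 10 + 19) = Gamma(98, 29).

98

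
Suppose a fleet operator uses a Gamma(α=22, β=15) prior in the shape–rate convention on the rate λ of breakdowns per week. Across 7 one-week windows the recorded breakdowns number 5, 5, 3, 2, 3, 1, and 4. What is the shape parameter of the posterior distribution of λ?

Total count: 5 + 5 + 3 + 2 + 3 + 1 + 4 = 23.
Total exposure: 7 weeks.
By Gamma–Poisson conjugacy, the posterior is Gamma(α + Σx, β + Σt) = Gamma(22 + 23, 15 + 7) = Gamma(45, 22).

45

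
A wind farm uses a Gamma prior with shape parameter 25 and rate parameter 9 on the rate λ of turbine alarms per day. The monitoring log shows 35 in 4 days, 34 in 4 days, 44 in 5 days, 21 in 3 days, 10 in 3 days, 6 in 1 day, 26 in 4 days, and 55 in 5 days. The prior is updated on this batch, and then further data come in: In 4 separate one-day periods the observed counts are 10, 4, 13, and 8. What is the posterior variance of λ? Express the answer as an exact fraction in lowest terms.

97/588

Total count: 35 + 34 + 44 + 21 + 10 + 6 + 26 + 55 = 231.
Total exposure: 4 + 4 + 5 + 3 + 3 + 1 + 4 + 5 = 29 days.
After the first batch: Gamma(25 + 231, 9 + 29) = Gamma(256, 38).
Total count: 10 + 4 + 13 + 8 = 35.
Total exposure: 4 days.
After the second batch: Gamma(256 + 35, 38 + 4) = Gamma(291, 42).
Posterior variance = α'/β'² = 291/1764 = 97/588.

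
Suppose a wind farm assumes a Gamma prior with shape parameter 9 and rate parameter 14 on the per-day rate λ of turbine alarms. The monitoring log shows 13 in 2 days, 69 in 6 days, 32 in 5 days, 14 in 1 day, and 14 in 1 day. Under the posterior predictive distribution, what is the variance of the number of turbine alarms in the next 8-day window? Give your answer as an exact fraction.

Total count: 13 + 69 + 32 + 14 + 14 = 142.
Total exposure: 2 + 6 + 5 + 1 + 1 = 15 days.
Gamma(α, β) with Poisson data over total exposure Σt gives posterior Gamma(α+Σx, β+Σt) = Gamma(151, 29).
The posterior predictive for a window of length T is Negative Binomial with variance T·α'·(β'+T)/β'² = 8·151·37/841 = 44696/841.

44696/841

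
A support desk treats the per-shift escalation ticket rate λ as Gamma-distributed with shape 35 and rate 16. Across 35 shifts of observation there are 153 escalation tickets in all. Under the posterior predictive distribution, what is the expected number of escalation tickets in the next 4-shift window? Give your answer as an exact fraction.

Total count 153 over total exposure 35 shifts.
Gamma(α, β) with Poisson data over total exposure Σt gives posterior Gamma(α+Σx, β+Σt) = Gamma(188, 51).
Predictive mean over a 4-shift window = T·E[λ|data] = 4·188/51 = 752/51.

752/51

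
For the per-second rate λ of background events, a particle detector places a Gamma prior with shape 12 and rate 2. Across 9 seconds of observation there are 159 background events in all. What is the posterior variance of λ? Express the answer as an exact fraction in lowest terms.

171/121

Total count 159 over total exposure 9 seconds.
Posterior: α' = 12 + 159 = 171, β' = 2 + 9 = 11.
Posterior variance = α'/β'² = 171/121.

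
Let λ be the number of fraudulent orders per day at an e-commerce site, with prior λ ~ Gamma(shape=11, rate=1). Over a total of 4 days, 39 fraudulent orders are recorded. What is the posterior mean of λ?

10

Total count 39 over total exposure 4 days.
Gamma(α, β) with Poisson data over total exposure Σt gives posterior Gamma(α+Σx, β+Σt) = Gamma(50, 5).
Posterior mean = α'/β' = 50/5 = 10.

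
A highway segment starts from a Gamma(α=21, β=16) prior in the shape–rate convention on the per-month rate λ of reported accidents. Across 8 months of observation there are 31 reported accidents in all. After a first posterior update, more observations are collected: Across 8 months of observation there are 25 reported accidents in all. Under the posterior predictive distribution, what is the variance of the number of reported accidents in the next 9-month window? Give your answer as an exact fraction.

Total count 31 over total exposure 8 months.
After the first batch: Gamma(21 + 31, 16 + 8) = Gamma(52, 24).
Total count 25 over total exposure 8 months.
After the second batch: Gamma(52 + 25, 24 + 8) = Gamma(77, 32).
The posterior predictive for a window of length T is Negative Binomial with variance T·α'·(β'+T)/β'² = 9·77·41/1024 = 28413/1024.

28413/1024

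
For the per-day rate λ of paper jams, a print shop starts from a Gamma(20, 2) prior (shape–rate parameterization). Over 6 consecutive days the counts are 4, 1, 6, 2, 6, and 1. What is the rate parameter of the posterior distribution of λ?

8

Total count: 4 + 1 + 6 + 2 + 6 + 1 = 20.
Total exposure: 6 days.
Gamma(α, β) with Poisson data over total exposure Σt gives posterior Gamma(α+Σx, β+Σt) = Gamma(40, 8).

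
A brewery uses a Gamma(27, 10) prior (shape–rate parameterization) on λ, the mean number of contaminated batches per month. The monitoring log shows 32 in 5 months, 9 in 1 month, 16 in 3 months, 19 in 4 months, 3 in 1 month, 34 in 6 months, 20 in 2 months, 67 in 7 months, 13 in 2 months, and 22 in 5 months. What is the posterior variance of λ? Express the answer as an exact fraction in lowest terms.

Total count: 32 + 9 + 16 + 19 + 3 + 34 + 20 + 67 + 13 + 22 = 235.
Total exposure: 5 + 1 + 3 + 4 + 1 + 6 + 2 + 7 + 2 + 5 = 36 months.
Gamma(α, β) with Poisson data over total exposure Σt gives posterior Gamma(α+Σx, β+Σt) = Gamma(262, 46).
Posterior variance = α'/β'² = 262/2116 = 131/1058.

131/1058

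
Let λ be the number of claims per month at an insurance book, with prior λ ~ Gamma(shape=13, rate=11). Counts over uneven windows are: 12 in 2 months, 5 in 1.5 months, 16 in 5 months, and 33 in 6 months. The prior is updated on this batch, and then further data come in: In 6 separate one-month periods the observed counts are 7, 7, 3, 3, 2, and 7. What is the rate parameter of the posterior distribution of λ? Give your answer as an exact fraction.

63/2

Total count: 12 + 5 + 16 + 33 = 66.
Total exposure: 2 + 1.5 + 5 + 6 = 14.5 months.
After the first batch: Gamma(13 + 66, 11 + 14.5) = Gamma(79, 51/2).
Total count: 7 + 7 + 3 + 3 + 2 + 7 = 29.
Total exposure: 6 months.
After the second batch: Gamma(79 + 29, 51/2 + 6) = Gamma(108, 63/2).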